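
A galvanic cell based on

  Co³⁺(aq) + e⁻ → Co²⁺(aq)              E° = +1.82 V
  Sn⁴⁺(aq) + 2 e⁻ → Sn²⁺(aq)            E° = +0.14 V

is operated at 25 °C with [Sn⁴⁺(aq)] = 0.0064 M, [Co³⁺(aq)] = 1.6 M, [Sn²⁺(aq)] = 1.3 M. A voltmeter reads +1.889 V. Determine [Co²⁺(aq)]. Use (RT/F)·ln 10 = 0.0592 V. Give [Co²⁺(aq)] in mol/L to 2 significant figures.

0.0067 M

The Co³⁺/Co²⁺ couple has the larger reduction potential, so it is the cathode: E°cell = +1.82 − (+0.14) = +1.68 V and n = 2.
Since E = E° − (0.0592/n)·log Q, log Q = n(E° − E)/0.0592 = −7.061.
Balancing electrons gives 2 Co³⁺(aq) + Sn²⁺(aq) → 2 Co²⁺(aq) + Sn⁴⁺(aq); thus Q = ([Co²⁺(aq)]^2·[Sn⁴⁺(aq)]) / ([Co³⁺(aq)]^2·[Sn²⁺(aq)]).
Isolating [Co²⁺(aq)] in Q = 10^{−7.061} yields log [Co²⁺(aq)] = −2.172, i.e. 0.0067 M.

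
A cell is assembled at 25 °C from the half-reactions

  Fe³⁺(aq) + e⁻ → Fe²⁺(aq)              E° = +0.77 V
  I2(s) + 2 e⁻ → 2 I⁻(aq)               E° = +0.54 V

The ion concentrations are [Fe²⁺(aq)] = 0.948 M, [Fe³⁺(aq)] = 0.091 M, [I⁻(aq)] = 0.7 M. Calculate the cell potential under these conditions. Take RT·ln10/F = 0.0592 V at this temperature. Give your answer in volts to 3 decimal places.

+0.161 V

Since E°(Fe³⁺/Fe²⁺) > E°(I₂/I⁻), Fe³⁺/Fe²⁺ serves as the cathode.
E°cell = E°cat − E°an = +0.77 − (+0.54) = +0.23 V; n = 2.
For the overall reaction 2 Fe³⁺(aq) + 2 I⁻(aq) → 2 Fe²⁺(aq) + I2(s), Q = [Fe²⁺(aq)]^2 / ([Fe³⁺(aq)]^2·[I⁻(aq)]^2) = 221, giving log Q = 2.345.
Applying E = E° − (RT ln10/nF)·log Q gives +0.23 − (0.0592/2)(2.345) = +0.161 V.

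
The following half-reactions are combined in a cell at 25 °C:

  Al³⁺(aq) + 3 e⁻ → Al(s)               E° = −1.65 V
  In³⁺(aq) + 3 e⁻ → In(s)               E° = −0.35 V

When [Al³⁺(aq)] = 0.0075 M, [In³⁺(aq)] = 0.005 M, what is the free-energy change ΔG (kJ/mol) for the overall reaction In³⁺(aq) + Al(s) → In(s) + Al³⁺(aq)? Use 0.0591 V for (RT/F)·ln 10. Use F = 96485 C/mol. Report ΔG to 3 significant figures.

−375 kJ/mol

E°cell = −0.35 − (−1.65) = +1.30 V; the balanced reaction transfers n = 3 electrons.
Here Q = [Al³⁺(aq)] / [In³⁺(aq)] = 1.5 (log Q = 0.176), giving E = +1.30 − (0.0591/3)·(0.176) = +1.2965 V.
ΔG = −nFE = −(3)(96485)(+1.2965) J/mol = −375 kJ/mol.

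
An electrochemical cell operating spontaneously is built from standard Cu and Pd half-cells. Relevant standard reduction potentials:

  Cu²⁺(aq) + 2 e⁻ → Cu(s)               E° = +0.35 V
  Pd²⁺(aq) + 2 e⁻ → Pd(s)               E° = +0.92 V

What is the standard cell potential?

The Pd²⁺/Pd couple has the higher E°, so Pd ion is reduced (cathode) and Cu is oxidized (anode).
E°cell = E°(cathode) − E°(anode) = +0.92 − (+0.35) = +0.57 V.

+0.57 V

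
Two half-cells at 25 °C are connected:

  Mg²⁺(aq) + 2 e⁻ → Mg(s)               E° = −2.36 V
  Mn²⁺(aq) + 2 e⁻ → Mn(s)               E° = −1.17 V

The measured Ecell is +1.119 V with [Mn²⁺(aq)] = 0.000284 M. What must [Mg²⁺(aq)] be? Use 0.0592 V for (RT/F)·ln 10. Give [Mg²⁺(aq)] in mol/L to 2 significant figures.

0.071 M

The Mn²⁺/Mn couple has the larger reduction potential, so it is the cathode: E°cell = −1.17 − (−2.36) = +1.19 V and n = 2.
From the Nernst equation, log Q = n(E° − E)/0.0592 = 2·(+1.19 − (+1.119))/0.0592 = 2.399.
The balanced reaction is Mn²⁺(aq) + Mg(s) → Mn(s) + Mg²⁺(aq), so Q = [Mg²⁺(aq)] / [Mn²⁺(aq)].
Solving for the unknown gives log [Mg²⁺(aq)] = −1.148, so [Mg²⁺(aq)] ≈ 0.071 M.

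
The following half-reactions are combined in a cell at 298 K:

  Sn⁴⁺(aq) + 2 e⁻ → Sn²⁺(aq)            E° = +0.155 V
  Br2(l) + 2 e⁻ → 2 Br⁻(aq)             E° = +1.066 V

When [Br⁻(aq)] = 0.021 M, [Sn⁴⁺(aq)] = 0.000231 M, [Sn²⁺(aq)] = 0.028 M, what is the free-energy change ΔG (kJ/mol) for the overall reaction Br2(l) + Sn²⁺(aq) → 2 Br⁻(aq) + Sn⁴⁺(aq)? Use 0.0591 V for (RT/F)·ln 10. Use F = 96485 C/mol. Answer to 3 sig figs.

With Br₂/Br⁻ reduced at the cathode, E°cell = +1.066 − (+0.155) = +0.911 V and n = 2.
Here Q = ([Br⁻(aq)]^2·[Sn⁴⁺(aq)]) / [Sn²⁺(aq)] = 3.64×10^−6 (log Q = −5.439), giving E = +0.911 − (0.0591/2)·(−5.439) = +1.0717 V.
ΔG = −nFE = −(2)(96485)(+1.0717) J/mol = −207 kJ/mol.

−207 kJ/mol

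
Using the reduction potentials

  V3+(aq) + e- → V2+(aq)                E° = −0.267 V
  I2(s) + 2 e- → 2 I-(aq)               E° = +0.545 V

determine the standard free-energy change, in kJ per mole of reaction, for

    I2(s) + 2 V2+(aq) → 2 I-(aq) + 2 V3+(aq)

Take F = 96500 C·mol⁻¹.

In the reaction as written I2(s) is reduced, so the I₂/I⁻ couple is the cathode and V³⁺/V²⁺ is the anode.
E°cell = +0.545 − (−0.267) = +0.812 V; balancing electrons gives n = 2.
ΔG° = −nFE°cell = −(2)(96500)(+0.812) J/mol = −157 kJ/mol.

−157 kJ/mol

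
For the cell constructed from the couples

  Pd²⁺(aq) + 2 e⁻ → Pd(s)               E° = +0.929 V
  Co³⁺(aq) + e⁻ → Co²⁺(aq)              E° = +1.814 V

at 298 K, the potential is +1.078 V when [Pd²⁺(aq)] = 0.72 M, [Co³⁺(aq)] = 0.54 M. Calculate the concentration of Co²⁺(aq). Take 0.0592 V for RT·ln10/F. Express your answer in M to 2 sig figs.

Co³⁺/Co²⁺ is the cathode (higher E°); E°cell = +1.814 − (+0.929) = +0.885 V with n = 2.
Rearranging E = E° − (0.0592/n)·log Q gives log Q = 2(+0.885 − (+1.078))/0.0592 = −6.520.
The balanced reaction is 2 Co³⁺(aq) + Pd(s) → 2 Co²⁺(aq) + Pd²⁺(aq), so Q = ([Co²⁺(aq)]^2·[Pd²⁺(aq)]) / [Co³⁺(aq)]^2.
Isolating [Co²⁺(aq)] in Q = 10^{−6.520} yields log [Co²⁺(aq)] = −3.456, i.e. 0.00035 M.

0.00035 M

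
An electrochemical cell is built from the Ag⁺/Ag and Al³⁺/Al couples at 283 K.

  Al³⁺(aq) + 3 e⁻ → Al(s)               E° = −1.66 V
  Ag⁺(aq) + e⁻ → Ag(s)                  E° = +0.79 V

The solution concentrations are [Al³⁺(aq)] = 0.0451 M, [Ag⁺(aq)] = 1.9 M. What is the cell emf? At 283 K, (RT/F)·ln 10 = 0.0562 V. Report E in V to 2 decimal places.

+2.49 V

Ag⁺/Ag is reduced (cathode, E° = +0.79 V) and Al³⁺/Al is oxidized (anode).
E°cell = E°cat − E°an = +0.79 − (−1.66) = +2.45 V; n = 3.
For the overall reaction 3 Ag⁺(aq) + Al(s) → 3 Ag(s) + Al³⁺(aq), Q = [Al³⁺(aq)] / [Ag⁺(aq)]^3 = 0.00658, giving log Q = −2.182.
Applying E = E° − (RT ln10/nF)·log Q gives +2.45 − (0.0562/3)(−2.182) = +2.49 V.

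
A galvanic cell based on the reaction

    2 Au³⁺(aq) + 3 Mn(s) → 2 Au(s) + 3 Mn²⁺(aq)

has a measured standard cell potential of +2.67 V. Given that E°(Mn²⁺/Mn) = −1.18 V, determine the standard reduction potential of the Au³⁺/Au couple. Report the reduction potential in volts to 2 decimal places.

In the reaction as written the Au³⁺/Au couple is reduced (cathode) and Mn²⁺/Mn is oxidized (anode), so E°cell = E°(Au³⁺/Au) − E°(Mn²⁺/Mn).
E°(Au³⁺/Au) = E°cell + E°(anode) = +2.67 + (−1.18) = +1.49 V.

+1.49 V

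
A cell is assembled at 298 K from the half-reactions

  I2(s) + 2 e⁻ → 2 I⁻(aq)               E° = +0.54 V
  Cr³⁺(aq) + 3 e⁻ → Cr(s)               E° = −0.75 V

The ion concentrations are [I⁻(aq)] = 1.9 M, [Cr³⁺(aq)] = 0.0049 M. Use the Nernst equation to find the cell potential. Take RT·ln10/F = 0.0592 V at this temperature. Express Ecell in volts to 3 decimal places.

The I₂/I⁻ couple has the more positive E°, so it is the cathode; Cr³⁺/Cr is the anode.
E°cell = E°cat − E°an = +0.54 − (−0.75) = +1.29 V; n = 6.
For the overall reaction 3 I2(s) + 2 Cr(s) → 6 I⁻(aq) + 2 Cr³⁺(aq), Q = [I⁻(aq)]^6·[Cr³⁺(aq)]^2 = 0.00113, giving log Q = −2.947.
By the Nernst equation, E = +1.29 − (0.0592/6)·(−2.947) = +1.319 V.

+1.319 V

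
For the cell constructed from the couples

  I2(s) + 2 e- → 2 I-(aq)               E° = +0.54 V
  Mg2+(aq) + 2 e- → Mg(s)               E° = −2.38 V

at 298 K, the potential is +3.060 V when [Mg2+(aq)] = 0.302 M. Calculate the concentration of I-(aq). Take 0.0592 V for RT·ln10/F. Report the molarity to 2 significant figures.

0.0079 M

The I₂/I⁻ couple has the larger reduction potential, so it is the cathode: E°cell = +0.54 − (−2.38) = +2.92 V and n = 2.
Rearranging E = E° − (0.0592/n)·log Q gives log Q = 2(+2.92 − (+3.060))/0.0592 = −4.730.
Balancing electrons gives I2(s) + Mg(s) → 2 I-(aq) + Mg2+(aq); thus Q = [I-(aq)]^2·[Mg2+(aq)].
Isolating [I-(aq)] in Q = 10^{−4.730} yields log [I-(aq)] = −2.105, i.e. 0.0079 M.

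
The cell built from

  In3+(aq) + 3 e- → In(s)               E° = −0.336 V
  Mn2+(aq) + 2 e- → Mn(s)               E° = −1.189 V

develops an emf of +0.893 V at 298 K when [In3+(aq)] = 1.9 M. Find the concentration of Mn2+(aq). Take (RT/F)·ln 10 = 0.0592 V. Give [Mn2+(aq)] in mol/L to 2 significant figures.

0.068 M

The In³⁺/In couple has the larger reduction potential, so it is the cathode: E°cell = −0.336 − (−1.189) = +0.853 V and n = 6.
Since E = E° − (0.0592/n)·log Q, log Q = n(E° − E)/0.0592 = −4.054.
Balancing electrons gives 2 In3+(aq) + 3 Mn(s) → 2 In(s) + 3 Mn2+(aq); thus Q = [Mn2+(aq)]^3 / [In3+(aq)]^2.
Solving for the unknown gives log [Mn2+(aq)] = −1.165, so [Mn2+(aq)] ≈ 0.068 M.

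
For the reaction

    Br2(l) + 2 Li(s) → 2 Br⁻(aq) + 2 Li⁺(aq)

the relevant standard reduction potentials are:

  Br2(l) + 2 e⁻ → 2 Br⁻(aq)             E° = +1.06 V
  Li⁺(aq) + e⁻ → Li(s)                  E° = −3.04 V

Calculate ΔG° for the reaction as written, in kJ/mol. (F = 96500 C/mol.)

In the reaction as written Br2(l) is reduced, so the Br₂/Br⁻ couple is the cathode and Li⁺/Li is the anode.
E°cell = +1.06 − (−3.04) = +4.10 V; balancing electrons gives n = 2.
ΔG° = −nFE°cell = −(2)(96500)(+4.10) J/mol = −791 kJ/mol.

−791 kJ/mol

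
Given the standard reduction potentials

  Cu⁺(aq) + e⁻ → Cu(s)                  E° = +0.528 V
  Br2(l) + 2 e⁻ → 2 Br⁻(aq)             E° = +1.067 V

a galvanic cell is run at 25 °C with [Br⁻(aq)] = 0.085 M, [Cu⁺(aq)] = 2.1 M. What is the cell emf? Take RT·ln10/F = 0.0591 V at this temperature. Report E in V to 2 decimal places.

+0.58 V

Since E°(Br₂/Br⁻) > E°(Cu⁺/Cu), Br₂/Br⁻ serves as the cathode.
The standard potential is +1.067 − (+0.528) = +0.539 V and the balanced reaction transfers n = 2 electrons.
Balancing gives Br2(l) + 2 Cu(s) → 2 Br⁻(aq) + 2 Cu⁺(aq); hence Q = [Br⁻(aq)]^2·[Cu⁺(aq)]^2 = 0.0319 (log Q = −1.497).
Applying E = E° − (RT ln10/nF)·log Q gives +0.539 − (0.0591/2)(−1.497) = +0.58 V.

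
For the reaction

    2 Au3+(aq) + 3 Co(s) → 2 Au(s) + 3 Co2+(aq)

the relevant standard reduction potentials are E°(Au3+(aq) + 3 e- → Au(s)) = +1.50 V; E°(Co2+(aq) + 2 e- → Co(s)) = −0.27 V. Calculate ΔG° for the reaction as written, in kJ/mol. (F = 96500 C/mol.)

−1025 kJ/mol

In the reaction as written Au3+(aq) is reduced, so the Au³⁺/Au couple is the cathode and Co²⁺/Co is the anode.
E°cell = +1.50 − (−0.27) = +1.77 V; balancing electrons gives n = 6.
ΔG° = −nFE°cell = −(6)(96500)(+1.77) J/mol = −1025 kJ/mol.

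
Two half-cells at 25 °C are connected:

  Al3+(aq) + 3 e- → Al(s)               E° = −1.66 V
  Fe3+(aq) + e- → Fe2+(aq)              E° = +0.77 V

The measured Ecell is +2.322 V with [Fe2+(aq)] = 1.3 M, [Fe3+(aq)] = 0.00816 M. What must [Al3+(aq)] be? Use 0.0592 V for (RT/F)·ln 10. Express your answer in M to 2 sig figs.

With Fe³⁺/Fe²⁺ at the cathode and Al³⁺/Al at the anode, E°cell = +0.77 − (−1.66) = +2.43 V (n = 3).
From the Nernst equation, log Q = n(E° − E)/0.0592 = 3·(+2.43 − (+2.322))/0.0592 = 5.473.
Balancing electrons gives 3 Fe3+(aq) + Al(s) → 3 Fe2+(aq) + Al3+(aq); thus Q = ([Fe2+(aq)]^3·[Al3+(aq)]) / [Fe3+(aq)]^3.
Isolating [Al3+(aq)] in Q = 10^{5.473} yields log [Al3+(aq)] = −1.134, i.e. 0.073 M.

0.073 M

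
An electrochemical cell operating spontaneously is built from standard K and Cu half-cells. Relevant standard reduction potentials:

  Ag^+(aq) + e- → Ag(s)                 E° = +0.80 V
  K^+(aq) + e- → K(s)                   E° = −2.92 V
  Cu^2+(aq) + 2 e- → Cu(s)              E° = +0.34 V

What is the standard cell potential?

The Cu²⁺/Cu couple has the higher E°, so Cu ion is reduced (cathode) and K is oxidized (anode).
E°cell = E°(cathode) − E°(anode) = +0.34 − (−2.92) = +3.26 V.

+3.26 V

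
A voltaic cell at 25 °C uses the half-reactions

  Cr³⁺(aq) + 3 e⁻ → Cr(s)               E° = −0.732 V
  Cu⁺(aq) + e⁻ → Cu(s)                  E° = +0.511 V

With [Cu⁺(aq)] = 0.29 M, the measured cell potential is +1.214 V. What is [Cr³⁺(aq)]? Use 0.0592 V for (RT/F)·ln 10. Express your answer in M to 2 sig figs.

0.72 M

Cu⁺/Cu is the cathode (higher E°); E°cell = +0.511 − (−0.732) = +1.243 V with n = 3.
Rearranging E = E° − (0.0592/n)·log Q gives log Q = 3(+1.243 − (+1.214))/0.0592 = 1.470.
For 3 Cu⁺(aq) + Cr(s) → 3 Cu(s) + Cr³⁺(aq), the reaction quotient is Q = [Cr³⁺(aq)] / [Cu⁺(aq)]^3.
Substituting the known concentrations and solving, log [Cr³⁺(aq)] = −0.143 and [Cr³⁺(aq)] = 0.72 M.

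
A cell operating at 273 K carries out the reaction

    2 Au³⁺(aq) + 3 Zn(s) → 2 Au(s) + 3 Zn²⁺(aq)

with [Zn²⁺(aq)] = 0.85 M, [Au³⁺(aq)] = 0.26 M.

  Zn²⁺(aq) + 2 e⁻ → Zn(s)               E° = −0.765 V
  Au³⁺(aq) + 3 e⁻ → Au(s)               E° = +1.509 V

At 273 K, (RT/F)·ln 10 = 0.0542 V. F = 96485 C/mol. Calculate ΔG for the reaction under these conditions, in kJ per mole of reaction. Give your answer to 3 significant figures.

−1310 kJ/mol

With Au³⁺/Au reduced at the cathode, E°cell = +1.509 − (−0.765) = +2.274 V and n = 6.
The reaction quotient is [Zn²⁺(aq)]^3 / [Au³⁺(aq)]^2 = 9.08; by Nernst, E = +2.274 − (0.0542/6)(0.958) = +2.2653 V.
Then ΔG = −nFE = −6 × 96485 × +2.2653 J/mol = −1310 kJ/mol.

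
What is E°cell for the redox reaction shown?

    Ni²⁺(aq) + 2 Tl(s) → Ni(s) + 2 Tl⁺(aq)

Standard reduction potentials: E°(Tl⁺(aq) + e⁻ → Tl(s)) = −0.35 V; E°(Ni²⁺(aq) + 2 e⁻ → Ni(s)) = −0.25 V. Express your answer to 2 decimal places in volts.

Ni²⁺(aq) gains electrons, so the Ni²⁺/Ni couple is the cathode; the Tl⁺/Tl couple is the anode.
E°cell = E°(cathode) − E°(anode) = −0.25 − (−0.35) = +0.10 V.
The positive value indicates the reaction is spontaneous as written.

+0.10 V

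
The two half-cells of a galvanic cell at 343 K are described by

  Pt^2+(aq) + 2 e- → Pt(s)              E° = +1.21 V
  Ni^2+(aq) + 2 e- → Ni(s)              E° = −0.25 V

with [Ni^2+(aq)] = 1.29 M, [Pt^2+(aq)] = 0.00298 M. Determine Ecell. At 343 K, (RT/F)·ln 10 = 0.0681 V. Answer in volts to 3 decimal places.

+1.370 V

Since E°(Pt²⁺/Pt) > E°(Ni²⁺/Ni), Pt²⁺/Pt serves as the cathode.
E°cell = E°cat − E°an = +1.21 − (−0.25) = +1.46 V; n = 2.
The balanced reaction is Pt^2+(aq) + Ni(s) → Pt(s) + Ni^2+(aq), so Q = [Ni^2+(aq)] / [Pt^2+(aq)] = 433 and log Q = 2.636.
Applying E = E° − (RT ln10/nF)·log Q gives +1.46 − (0.0681/2)(2.636) = +1.370 V.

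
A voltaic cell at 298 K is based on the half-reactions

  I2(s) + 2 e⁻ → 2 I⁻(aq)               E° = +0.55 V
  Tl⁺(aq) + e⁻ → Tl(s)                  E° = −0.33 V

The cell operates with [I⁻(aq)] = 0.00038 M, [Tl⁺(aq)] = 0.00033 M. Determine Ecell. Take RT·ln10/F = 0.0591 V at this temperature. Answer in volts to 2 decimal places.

I₂/I⁻ is reduced (cathode, E° = +0.55 V) and Tl⁺/Tl is oxidized (anode).
E°cell = E°cat − E°an = +0.55 − (−0.33) = +0.88 V; n = 2.
Balancing gives I2(s) + 2 Tl(s) → 2 I⁻(aq) + 2 Tl⁺(aq); hence Q = [I⁻(aq)]^2·[Tl⁺(aq)]^2 = 1.57×10^−14 (log Q = −13.803).
By the Nernst equation, E = +0.88 − (0.0591/2)·(−13.803) = +1.29 V.

+1.29 V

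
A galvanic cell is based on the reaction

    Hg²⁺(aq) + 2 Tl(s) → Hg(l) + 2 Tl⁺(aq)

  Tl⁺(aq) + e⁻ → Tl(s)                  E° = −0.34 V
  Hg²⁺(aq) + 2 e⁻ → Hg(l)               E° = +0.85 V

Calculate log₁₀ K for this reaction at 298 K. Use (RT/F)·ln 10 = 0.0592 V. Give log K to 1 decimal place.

The Hg²⁺/Hg couple is reduced (cathode); E°cell = +0.85 − (−0.34) = +1.19 V with n = 2.
At equilibrium E = 0, so log K = nE°cell / 0.0592 = (2)(+1.19) / 0.0592 = 40.2.

log K = 40.2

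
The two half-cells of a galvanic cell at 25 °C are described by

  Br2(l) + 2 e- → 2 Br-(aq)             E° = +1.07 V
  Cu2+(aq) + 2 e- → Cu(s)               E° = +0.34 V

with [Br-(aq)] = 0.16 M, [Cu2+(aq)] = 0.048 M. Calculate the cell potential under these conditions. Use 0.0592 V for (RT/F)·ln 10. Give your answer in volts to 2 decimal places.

The Br₂/Br⁻ couple has the more positive E°, so it is the cathode; Cu²⁺/Cu is the anode.
E°cell = E°cat − E°an = +1.07 − (+0.34) = +0.73 V; n = 2.
The balanced reaction is Br2(l) + Cu(s) → 2 Br-(aq) + Cu2+(aq), so Q = [Br-(aq)]^2·[Cu2+(aq)] = 0.00123 and log Q = −2.911.
By the Nernst equation, E = +0.73 − (0.0592/2)·(−2.911) = +0.82 V.

+0.82 V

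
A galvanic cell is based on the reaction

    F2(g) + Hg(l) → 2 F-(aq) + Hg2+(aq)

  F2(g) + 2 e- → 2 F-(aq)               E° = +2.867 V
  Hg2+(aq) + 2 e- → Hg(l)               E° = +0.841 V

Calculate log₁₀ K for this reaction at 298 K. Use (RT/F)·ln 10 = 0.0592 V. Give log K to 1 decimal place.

The F₂/F⁻ couple is reduced (cathode); E°cell = +2.867 − (+0.841) = +2.026 V with n = 2.
At equilibrium E = 0, so log K = nE°cell / 0.0592 = (2)(+2.026) / 0.0592 = 68.4.

log K = 68.4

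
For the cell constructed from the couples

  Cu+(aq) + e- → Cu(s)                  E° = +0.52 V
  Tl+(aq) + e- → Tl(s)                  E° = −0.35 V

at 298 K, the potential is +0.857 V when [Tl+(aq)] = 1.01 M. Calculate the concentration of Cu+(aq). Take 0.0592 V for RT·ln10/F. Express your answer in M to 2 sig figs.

0.61 M

Cu⁺/Cu is the cathode (higher E°); E°cell = +0.52 − (−0.35) = +0.87 V with n = 1.
Since E = E° − (0.0592/n)·log Q, log Q = n(E° − E)/0.0592 = 0.220.
Balancing electrons gives Cu+(aq) + Tl(s) → Cu(s) + Tl+(aq); thus Q = [Tl+(aq)] / [Cu+(aq)].
Substituting the known concentrations and solving, log [Cu+(aq)] = −0.216 and [Cu+(aq)] = 0.61 M.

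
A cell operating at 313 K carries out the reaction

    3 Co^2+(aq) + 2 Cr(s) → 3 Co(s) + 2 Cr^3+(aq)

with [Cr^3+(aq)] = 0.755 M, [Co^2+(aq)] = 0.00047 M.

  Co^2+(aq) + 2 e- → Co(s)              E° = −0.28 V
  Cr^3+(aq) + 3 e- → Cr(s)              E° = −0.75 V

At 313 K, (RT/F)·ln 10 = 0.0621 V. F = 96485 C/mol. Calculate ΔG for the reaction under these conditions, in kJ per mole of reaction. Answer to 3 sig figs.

−214 kJ/mol

E°cell = −0.28 − (−0.75) = +0.47 V; the balanced reaction transfers n = 6 electrons.
The reaction quotient is [Cr^3+(aq)]^2 / [Co^2+(aq)]^3 = 5.49×10^9; by Nernst, E = +0.47 − (0.0621/6)(9.740) = +0.3692 V.
Finally ΔG = −nFE = −(6)(96485 C/mol)(+0.3692 V) = −214 kJ/mol.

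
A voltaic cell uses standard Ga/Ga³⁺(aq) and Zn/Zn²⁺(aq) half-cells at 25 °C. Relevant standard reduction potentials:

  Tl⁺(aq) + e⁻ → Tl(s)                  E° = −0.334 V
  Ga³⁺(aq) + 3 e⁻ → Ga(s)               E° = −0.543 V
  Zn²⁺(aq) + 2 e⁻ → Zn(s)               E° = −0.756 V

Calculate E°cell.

The Ga³⁺/Ga couple has the higher E°, so Ga ion is reduced (cathode) and Zn is oxidized (anode).
E°cell = E°(cathode) − E°(anode) = −0.543 − (−0.756) = +0.213 V.

+0.213 V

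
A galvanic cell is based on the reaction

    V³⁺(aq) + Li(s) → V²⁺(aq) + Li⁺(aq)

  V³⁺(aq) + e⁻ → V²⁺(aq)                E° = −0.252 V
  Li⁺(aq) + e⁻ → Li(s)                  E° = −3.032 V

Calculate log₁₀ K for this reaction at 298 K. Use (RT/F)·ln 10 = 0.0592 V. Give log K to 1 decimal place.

log K = 47.0

The V³⁺/V²⁺ couple is reduced (cathode); E°cell = −0.252 − (−3.032) = +2.780 V with n = 1.
At equilibrium E = 0, so log K = nE°cell / 0.0592 = (1)(+2.780) / 0.0592 = 47.0.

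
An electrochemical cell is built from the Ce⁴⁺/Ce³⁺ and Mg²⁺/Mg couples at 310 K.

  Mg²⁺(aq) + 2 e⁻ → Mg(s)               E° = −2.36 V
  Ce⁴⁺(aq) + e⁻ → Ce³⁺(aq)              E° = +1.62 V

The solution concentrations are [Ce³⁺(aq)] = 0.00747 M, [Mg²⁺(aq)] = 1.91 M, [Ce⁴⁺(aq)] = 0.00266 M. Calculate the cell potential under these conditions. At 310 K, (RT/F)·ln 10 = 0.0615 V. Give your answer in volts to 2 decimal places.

+3.94 V

The Ce⁴⁺/Ce³⁺ couple has the more positive E°, so it is the cathode; Mg²⁺/Mg is the anode.
E°cell = +1.62 − (−2.36) = +3.98 V, with n = 2 electrons transferred.
Balancing gives 2 Ce⁴⁺(aq) + Mg(s) → 2 Ce³⁺(aq) + Mg²⁺(aq); hence Q = ([Ce³⁺(aq)]^2·[Mg²⁺(aq)]) / [Ce⁴⁺(aq)]^2 = 15.1 (log Q = 1.178).
E = E° − (0.0615/n)·log Q = +3.98 − (0.0615/2)(1.178) = +3.94 V.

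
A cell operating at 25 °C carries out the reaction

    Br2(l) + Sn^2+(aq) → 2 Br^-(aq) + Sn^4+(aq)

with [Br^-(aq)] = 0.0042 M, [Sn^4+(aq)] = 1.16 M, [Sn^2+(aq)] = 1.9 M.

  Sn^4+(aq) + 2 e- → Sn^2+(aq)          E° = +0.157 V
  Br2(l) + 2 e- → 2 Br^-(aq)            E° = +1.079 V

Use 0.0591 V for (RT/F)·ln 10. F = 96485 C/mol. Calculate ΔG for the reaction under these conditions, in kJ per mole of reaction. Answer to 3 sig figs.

E°cell = +1.079 − (+0.157) = +0.922 V; the balanced reaction transfers n = 2 electrons.
Q = ([Br^-(aq)]^2·[Sn^4+(aq)]) / [Sn^2+(aq)] = 1.08×10^−5, so log Q = −4.968 and E = +0.922 − (0.0591/2)(−4.968) = +1.0688 V.
Then ΔG = −nFE = −2 × 96485 × +1.0688 J/mol = −206 kJ/mol.

−206 kJ/mol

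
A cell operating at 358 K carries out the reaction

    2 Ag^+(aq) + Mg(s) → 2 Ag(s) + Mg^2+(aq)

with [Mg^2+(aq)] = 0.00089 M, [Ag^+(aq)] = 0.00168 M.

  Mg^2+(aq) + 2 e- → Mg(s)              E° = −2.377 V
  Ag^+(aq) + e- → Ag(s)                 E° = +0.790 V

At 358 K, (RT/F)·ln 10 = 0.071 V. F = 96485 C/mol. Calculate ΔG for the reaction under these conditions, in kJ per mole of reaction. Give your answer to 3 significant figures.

With Ag⁺/Ag reduced at the cathode, E°cell = +0.790 − (−2.377) = +3.167 V and n = 2.
The reaction quotient is [Mg^2+(aq)] / [Ag^+(aq)]^2 = 315; by Nernst, E = +3.167 − (0.071/2)(2.499) = +3.0783 V.
Then ΔG = −nFE = −2 × 96485 × +3.0783 J/mol = −594 kJ/mol.

−594 kJ/mol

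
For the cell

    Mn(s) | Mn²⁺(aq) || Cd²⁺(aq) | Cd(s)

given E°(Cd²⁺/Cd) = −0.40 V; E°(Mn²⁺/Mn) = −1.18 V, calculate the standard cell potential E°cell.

By convention the left-hand electrode in cell notation is the anode (oxidation) and the right-hand electrode is the cathode (reduction).
E°cell = E°(right) − E°(left) = −0.40 − (−1.18) = +0.78 V.

+0.78 V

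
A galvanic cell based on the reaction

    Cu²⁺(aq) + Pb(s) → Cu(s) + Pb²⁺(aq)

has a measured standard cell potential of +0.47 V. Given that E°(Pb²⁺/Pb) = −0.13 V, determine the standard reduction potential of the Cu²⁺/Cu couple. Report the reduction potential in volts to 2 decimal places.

In the reaction as written the Cu²⁺/Cu couple is reduced (cathode) and Pb²⁺/Pb is oxidized (anode), so E°cell = E°(Cu²⁺/Cu) − E°(Pb²⁺/Pb).
E°(Cu²⁺/Cu) = E°cell + E°(anode) = +0.47 + (−0.13) = +0.34 V.

+0.34 V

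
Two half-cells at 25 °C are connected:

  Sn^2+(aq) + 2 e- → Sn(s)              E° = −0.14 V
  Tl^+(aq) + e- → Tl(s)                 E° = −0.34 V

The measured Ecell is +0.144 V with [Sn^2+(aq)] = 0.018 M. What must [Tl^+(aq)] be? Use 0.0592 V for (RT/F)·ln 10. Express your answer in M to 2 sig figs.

Sn²⁺/Sn is the cathode (higher E°); E°cell = −0.14 − (−0.34) = +0.20 V with n = 2.
Rearranging E = E° − (0.0592/n)·log Q gives log Q = 2(+0.20 − (+0.144))/0.0592 = 1.892.
The balanced reaction is Sn^2+(aq) + 2 Tl(s) → Sn(s) + 2 Tl^+(aq), so Q = [Tl^+(aq)]^2 / [Sn^2+(aq)].
Substituting the known concentrations and solving, log [Tl^+(aq)] = 0.074 and [Tl^+(aq)] = 1.2 M.

1.2 M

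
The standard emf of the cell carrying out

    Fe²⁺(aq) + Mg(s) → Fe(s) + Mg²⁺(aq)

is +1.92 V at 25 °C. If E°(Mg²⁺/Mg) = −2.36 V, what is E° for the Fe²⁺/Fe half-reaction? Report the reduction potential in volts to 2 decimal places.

In the reaction as written the Fe²⁺/Fe couple is reduced (cathode) and Mg²⁺/Mg is oxidized (anode), so E°cell = E°(Fe²⁺/Fe) − E°(Mg²⁺/Mg).
E°(Fe²⁺/Fe) = E°cell + E°(anode) = +1.92 + (−2.36) = −0.44 V.

−0.44 V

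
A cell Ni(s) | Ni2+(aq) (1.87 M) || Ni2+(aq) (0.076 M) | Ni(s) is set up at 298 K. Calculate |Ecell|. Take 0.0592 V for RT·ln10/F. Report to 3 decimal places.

For a concentration cell E°cell = 0, since both electrodes use the same couple.
The compartment with the higher Ni2+(aq) concentration (1.87 M) acts as the cathode; ions are reduced there and produced at the dilute (0.076 M) anode.
With n = 2, Ecell = −(0.0592/2)·log([dilute]/[conc]) = −(0.0592/2)·log(0.076/1.87) = +0.041 V.

0.041 V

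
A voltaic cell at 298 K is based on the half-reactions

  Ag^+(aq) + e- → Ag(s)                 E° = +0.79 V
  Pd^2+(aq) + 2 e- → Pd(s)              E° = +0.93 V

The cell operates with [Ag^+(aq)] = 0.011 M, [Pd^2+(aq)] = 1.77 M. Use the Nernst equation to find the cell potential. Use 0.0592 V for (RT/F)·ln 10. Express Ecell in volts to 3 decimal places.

+0.263 V

Since E°(Pd²⁺/Pd) > E°(Ag⁺/Ag), Pd²⁺/Pd serves as the cathode.
The standard potential is +0.93 − (+0.79) = +0.14 V and the balanced reaction transfers n = 2 electrons.
For the overall reaction Pd^2+(aq) + 2 Ag(s) → Pd(s) + 2 Ag^+(aq), Q = [Ag^+(aq)]^2 / [Pd^2+(aq)] = 6.84×10^−5, giving log Q = −4.165.
By the Nernst equation, E = +0.14 − (0.0592/2)·(−4.165) = +0.263 V.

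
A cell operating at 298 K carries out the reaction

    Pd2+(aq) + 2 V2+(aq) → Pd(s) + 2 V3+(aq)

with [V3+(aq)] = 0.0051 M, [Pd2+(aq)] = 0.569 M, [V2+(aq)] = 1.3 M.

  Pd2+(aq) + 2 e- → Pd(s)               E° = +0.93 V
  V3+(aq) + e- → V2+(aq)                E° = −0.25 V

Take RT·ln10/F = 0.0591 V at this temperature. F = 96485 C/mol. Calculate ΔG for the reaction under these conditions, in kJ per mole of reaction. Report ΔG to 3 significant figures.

The standard cell potential is +0.93 − (−0.25) = +1.18 V, with n = 2 electrons in the balanced equation.
Q = [V3+(aq)]^2 / ([Pd2+(aq)]·[V2+(aq)]^2) = 2.7×10^−5, so log Q = −4.568 and E = +1.18 − (0.0591/2)(−4.568) = +1.3150 V.
ΔG = −nFE = −(2)(96485)(+1.3150) J/mol = −254 kJ/mol.

−254 kJ/mol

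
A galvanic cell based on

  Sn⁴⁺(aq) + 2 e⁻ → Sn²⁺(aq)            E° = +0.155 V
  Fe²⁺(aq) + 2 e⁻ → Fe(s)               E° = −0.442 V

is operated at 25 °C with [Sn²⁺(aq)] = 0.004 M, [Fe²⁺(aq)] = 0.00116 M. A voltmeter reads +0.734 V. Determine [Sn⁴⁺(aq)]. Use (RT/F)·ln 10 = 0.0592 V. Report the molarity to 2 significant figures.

0.20 M

With Sn⁴⁺/Sn²⁺ at the cathode and Fe²⁺/Fe at the anode, E°cell = +0.155 − (−0.442) = +0.597 V (n = 2).
Rearranging E = E° − (0.0592/n)·log Q gives log Q = 2(+0.597 − (+0.734))/0.0592 = −4.628.
For Sn⁴⁺(aq) + Fe(s) → Sn²⁺(aq) + Fe²⁺(aq), the reaction quotient is Q = ([Sn²⁺(aq)]·[Fe²⁺(aq)]) / [Sn⁴⁺(aq)].
Solving for the unknown gives log [Sn⁴⁺(aq)] = −0.705, so [Sn⁴⁺(aq)] ≈ 0.20 M.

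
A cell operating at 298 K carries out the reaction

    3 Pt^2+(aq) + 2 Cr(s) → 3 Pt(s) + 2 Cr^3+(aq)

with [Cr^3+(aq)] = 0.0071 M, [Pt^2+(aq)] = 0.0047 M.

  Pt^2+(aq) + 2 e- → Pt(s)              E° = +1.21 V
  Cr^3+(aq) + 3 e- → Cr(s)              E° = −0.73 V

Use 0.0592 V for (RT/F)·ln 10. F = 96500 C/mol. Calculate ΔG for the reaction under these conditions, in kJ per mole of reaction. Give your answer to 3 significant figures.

−1110 kJ/mol

E°cell = +1.21 − (−0.73) = +1.94 V; the balanced reaction transfers n = 6 electrons.
Here Q = [Cr^3+(aq)]^2 / [Pt^2+(aq)]^3 = 486 (log Q = 2.686), giving E = +1.94 − (0.0592/6)·(2.686) = +1.9135 V.
Finally ΔG = −nFE = −(6)(96500 C/mol)(+1.9135 V) = −1110 kJ/mol.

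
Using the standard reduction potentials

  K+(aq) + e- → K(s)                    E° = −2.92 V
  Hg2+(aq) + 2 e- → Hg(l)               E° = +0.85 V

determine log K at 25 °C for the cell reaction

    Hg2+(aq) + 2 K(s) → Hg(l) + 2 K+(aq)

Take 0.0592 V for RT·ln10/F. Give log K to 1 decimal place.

log K = 127.4

The Hg²⁺/Hg couple is reduced (cathode); E°cell = +0.85 − (−2.92) = +3.77 V with n = 2.
At equilibrium E = 0, so log K = nE°cell / 0.0592 = (2)(+3.77) / 0.0592 = 127.4.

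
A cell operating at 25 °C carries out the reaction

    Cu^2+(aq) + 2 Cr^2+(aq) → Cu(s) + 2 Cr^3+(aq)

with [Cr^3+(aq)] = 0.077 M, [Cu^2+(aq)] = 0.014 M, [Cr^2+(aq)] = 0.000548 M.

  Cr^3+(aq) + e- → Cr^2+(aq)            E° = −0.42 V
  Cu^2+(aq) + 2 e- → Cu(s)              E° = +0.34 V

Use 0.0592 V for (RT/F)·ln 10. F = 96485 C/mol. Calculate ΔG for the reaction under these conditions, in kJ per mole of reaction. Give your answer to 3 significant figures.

E°cell = +0.34 − (−0.42) = +0.76 V; the balanced reaction transfers n = 2 electrons.
The reaction quotient is [Cr^3+(aq)]^2 / ([Cu^2+(aq)]·[Cr^2+(aq)]^2) = 1.41×10^6; by Nernst, E = +0.76 − (0.0592/2)(6.149) = +0.5780 V.
Finally ΔG = −nFE = −(2)(96485 C/mol)(+0.5780 V) = −112 kJ/mol.

−112 kJ/mol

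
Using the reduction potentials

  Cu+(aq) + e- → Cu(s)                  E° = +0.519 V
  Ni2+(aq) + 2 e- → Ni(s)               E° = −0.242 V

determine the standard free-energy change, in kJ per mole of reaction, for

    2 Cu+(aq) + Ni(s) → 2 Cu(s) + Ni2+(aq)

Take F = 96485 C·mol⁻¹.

−147 kJ/mol

In the reaction as written Cu+(aq) is reduced, so the Cu⁺/Cu couple is the cathode and Ni²⁺/Ni is the anode.
E°cell = +0.519 − (−0.242) = +0.761 V; balancing electrons gives n = 2.
ΔG° = −nFE°cell = −(2)(96485)(+0.761) J/mol = −147 kJ/mol.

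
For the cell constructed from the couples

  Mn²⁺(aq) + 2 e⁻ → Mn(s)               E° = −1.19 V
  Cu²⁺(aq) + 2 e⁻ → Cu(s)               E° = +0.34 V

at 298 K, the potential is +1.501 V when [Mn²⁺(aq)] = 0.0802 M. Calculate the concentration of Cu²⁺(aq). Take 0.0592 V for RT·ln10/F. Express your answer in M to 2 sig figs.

0.0084 M

The Cu²⁺/Cu couple has the larger reduction potential, so it is the cathode: E°cell = +0.34 − (−1.19) = +1.53 V and n = 2.
From the Nernst equation, log Q = n(E° − E)/0.0592 = 2·(+1.53 − (+1.501))/0.0592 = 0.980.
The balanced reaction is Cu²⁺(aq) + Mn(s) → Cu(s) + Mn²⁺(aq), so Q = [Mn²⁺(aq)] / [Cu²⁺(aq)].
Solving for the unknown gives log [Cu²⁺(aq)] = −2.076, so [Cu²⁺(aq)] ≈ 0.0084 M.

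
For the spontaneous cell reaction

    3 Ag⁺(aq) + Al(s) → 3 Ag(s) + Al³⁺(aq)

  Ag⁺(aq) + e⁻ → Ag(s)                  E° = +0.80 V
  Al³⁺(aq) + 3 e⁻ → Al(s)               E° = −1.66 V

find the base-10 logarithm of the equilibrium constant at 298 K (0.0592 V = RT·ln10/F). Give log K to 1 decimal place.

The Ag⁺/Ag couple is reduced (cathode); E°cell = +0.80 − (−1.66) = +2.46 V with n = 3.
At equilibrium E = 0, so log K = nE°cell / 0.0592 = (3)(+2.46) / 0.0592 = 124.7.

log K = 124.7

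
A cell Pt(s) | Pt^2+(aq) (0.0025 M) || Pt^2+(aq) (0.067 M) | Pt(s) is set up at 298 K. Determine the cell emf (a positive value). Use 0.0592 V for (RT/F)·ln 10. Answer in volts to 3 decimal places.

0.042 V

For a concentration cell E°cell = 0, since both electrodes use the same couple.
The compartment with the higher Pt^2+(aq) concentration (0.067 M) acts as the cathode; ions are reduced there and produced at the dilute (0.0025 M) anode.
With n = 2, Ecell = −(0.0592/2)·log([dilute]/[conc]) = −(0.0592/2)·log(0.0025/0.067) = +0.042 V.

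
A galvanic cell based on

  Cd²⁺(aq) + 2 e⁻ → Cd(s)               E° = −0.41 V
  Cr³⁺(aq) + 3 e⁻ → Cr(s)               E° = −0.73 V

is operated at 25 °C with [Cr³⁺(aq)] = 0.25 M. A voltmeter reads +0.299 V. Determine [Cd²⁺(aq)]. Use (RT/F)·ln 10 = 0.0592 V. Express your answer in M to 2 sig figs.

0.077 M

Cd²⁺/Cd is the cathode (higher E°); E°cell = −0.41 − (−0.73) = +0.32 V with n = 6.
Since E = E° − (0.0592/n)·log Q, log Q = n(E° − E)/0.0592 = 2.128.
The balanced reaction is 3 Cd²⁺(aq) + 2 Cr(s) → 3 Cd(s) + 2 Cr³⁺(aq), so Q = [Cr³⁺(aq)]^2 / [Cd²⁺(aq)]^3.
Solving for the unknown gives log [Cd²⁺(aq)] = −1.111, so [Cd²⁺(aq)] ≈ 0.077 M.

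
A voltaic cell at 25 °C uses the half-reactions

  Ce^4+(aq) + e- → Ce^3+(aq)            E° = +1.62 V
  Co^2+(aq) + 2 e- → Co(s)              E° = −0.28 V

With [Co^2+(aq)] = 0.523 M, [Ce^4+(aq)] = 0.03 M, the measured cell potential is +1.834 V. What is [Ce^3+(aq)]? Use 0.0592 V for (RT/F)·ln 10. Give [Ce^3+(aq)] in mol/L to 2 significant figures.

The Ce⁴⁺/Ce³⁺ couple has the larger reduction potential, so it is the cathode: E°cell = +1.62 − (−0.28) = +1.90 V and n = 2.
Since E = E° − (0.0592/n)·log Q, log Q = n(E° − E)/0.0592 = 2.230.
The balanced reaction is 2 Ce^4+(aq) + Co(s) → 2 Ce^3+(aq) + Co^2+(aq), so Q = ([Ce^3+(aq)]^2·[Co^2+(aq)]) / [Ce^4+(aq)]^2.
Substituting the known concentrations and solving, log [Ce^3+(aq)] = −0.267 and [Ce^3+(aq)] = 0.54 M.

0.54 M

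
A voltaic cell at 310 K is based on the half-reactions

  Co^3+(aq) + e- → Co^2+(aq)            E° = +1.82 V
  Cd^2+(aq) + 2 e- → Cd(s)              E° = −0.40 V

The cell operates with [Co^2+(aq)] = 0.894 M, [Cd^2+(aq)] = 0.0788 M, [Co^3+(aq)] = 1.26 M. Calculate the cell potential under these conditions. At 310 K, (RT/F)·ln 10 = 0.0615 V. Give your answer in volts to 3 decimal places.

+2.263 V

The Co³⁺/Co²⁺ couple has the more positive E°, so it is the cathode; Cd²⁺/Cd is the anode.
E°cell = +1.82 − (−0.40) = +2.22 V, with n = 2 electrons transferred.
For the overall reaction 2 Co^3+(aq) + Cd(s) → 2 Co^2+(aq) + Cd^2+(aq), Q = ([Co^2+(aq)]^2·[Cd^2+(aq)]) / [Co^3+(aq)]^2 = 0.0397, giving log Q = −1.402.
By the Nernst equation, E = +2.22 − (0.0615/2)·(−1.402) = +2.263 V.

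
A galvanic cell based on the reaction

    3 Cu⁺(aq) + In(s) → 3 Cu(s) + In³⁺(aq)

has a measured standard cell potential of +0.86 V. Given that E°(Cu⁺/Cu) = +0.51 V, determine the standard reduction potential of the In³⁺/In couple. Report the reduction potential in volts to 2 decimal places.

In the reaction as written the Cu⁺/Cu couple is reduced (cathode) and In³⁺/In is oxidized (anode), so E°cell = E°(Cu⁺/Cu) − E°(In³⁺/In).
E°(In³⁺/In) = E°(cathode) − E°cell = +0.51 − (+0.86) = −0.35 V.

−0.35 V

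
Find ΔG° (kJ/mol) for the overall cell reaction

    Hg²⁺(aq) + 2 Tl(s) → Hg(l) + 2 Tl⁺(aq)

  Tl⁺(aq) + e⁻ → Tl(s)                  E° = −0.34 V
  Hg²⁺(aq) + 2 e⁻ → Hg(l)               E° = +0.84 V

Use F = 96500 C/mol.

−228 kJ/mol

In the reaction as written Hg²⁺(aq) is reduced, so the Hg²⁺/Hg couple is the cathode and Tl⁺/Tl is the anode.
E°cell = +0.84 − (−0.34) = +1.18 V; balancing electrons gives n = 2.
ΔG° = −nFE°cell = −(2)(96500)(+1.18) J/mol = −228 kJ/mol.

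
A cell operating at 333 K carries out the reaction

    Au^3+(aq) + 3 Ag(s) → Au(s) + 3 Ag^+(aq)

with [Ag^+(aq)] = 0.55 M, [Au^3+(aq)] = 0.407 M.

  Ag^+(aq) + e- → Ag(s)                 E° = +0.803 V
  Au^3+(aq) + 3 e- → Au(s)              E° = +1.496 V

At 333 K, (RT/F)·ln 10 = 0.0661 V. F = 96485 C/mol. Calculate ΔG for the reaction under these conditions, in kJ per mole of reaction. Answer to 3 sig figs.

E°cell = +1.496 − (+0.803) = +0.693 V; the balanced reaction transfers n = 3 electrons.
Here Q = [Ag^+(aq)]^3 / [Au^3+(aq)] = 0.409 (log Q = −0.389), giving E = +0.693 − (0.0661/3)·(−0.389) = +0.7016 V.
Finally ΔG = −nFE = −(3)(96485 C/mol)(+0.7016 V) = −203 kJ/mol.

−203 kJ/mol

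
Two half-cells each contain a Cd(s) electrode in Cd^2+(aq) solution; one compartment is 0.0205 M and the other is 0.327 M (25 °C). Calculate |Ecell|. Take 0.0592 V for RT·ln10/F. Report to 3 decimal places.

For a concentration cell E°cell = 0, since both electrodes use the same couple.
The compartment with the higher Cd^2+(aq) concentration (0.327 M) acts as the cathode; ions are reduced there and produced at the dilute (0.0205 M) anode.
With n = 2, Ecell = −(0.0592/2)·log([dilute]/[conc]) = −(0.0592/2)·log(0.0205/0.327) = +0.036 V.

0.036 V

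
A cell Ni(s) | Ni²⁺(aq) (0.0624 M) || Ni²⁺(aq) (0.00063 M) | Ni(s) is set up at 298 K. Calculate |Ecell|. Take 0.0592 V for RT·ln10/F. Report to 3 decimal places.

For a concentration cell E°cell = 0, since both electrodes use the same couple.
The compartment with the higher Ni²⁺(aq) concentration (0.0624 M) acts as the cathode; ions are reduced there and produced at the dilute (0.00063 M) anode.
With n = 2, Ecell = −(0.0592/2)·log([dilute]/[conc]) = −(0.0592/2)·log(0.00063/0.0624) = +0.059 V.

0.059 V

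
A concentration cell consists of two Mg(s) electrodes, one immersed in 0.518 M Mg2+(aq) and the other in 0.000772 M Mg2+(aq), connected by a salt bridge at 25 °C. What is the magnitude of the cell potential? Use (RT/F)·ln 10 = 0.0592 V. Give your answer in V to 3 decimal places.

0.084 V

For a concentration cell E°cell = 0, since both electrodes use the same couple.
The compartment with the higher Mg2+(aq) concentration (0.518 M) acts as the cathode; ions are reduced there and produced at the dilute (0.000772 M) anode.
With n = 2, Ecell = −(0.0592/2)·log([dilute]/[conc]) = −(0.0592/2)·log(0.000772/0.518) = +0.084 V.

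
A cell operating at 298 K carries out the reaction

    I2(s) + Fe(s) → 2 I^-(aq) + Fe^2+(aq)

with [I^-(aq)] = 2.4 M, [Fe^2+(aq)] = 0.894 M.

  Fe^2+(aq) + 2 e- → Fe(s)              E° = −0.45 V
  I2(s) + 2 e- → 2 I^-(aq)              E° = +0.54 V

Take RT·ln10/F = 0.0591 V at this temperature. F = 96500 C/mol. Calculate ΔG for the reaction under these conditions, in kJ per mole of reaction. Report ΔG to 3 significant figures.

The standard cell potential is +0.54 − (−0.45) = +0.99 V, with n = 2 electrons in the balanced equation.
Here Q = [I^-(aq)]^2·[Fe^2+(aq)] = 5.15 (log Q = 0.712), giving E = +0.99 − (0.0591/2)·(0.712) = +0.9690 V.
Finally ΔG = −nFE = −(2)(96500 C/mol)(+0.9690 V) = −187 kJ/mol.

−187 kJ/mol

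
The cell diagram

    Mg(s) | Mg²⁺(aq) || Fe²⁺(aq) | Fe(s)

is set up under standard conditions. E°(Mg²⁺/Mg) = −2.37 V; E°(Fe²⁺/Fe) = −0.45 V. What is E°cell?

By convention the left-hand electrode in cell notation is the anode (oxidation) and the right-hand electrode is the cathode (reduction).
E°cell = E°(right) − E°(left) = −0.45 − (−2.37) = +1.92 V.

+1.92 V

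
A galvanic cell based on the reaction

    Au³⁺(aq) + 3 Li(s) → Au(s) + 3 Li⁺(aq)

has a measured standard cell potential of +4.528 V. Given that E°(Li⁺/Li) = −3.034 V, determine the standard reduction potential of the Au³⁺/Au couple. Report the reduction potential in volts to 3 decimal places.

+1.494 V

In the reaction as written the Au³⁺/Au couple is reduced (cathode) and Li⁺/Li is oxidized (anode), so E°cell = E°(Au³⁺/Au) − E°(Li⁺/Li).
E°(Au³⁺/Au) = E°cell + E°(anode) = +4.528 + (−3.034) = +1.494 V.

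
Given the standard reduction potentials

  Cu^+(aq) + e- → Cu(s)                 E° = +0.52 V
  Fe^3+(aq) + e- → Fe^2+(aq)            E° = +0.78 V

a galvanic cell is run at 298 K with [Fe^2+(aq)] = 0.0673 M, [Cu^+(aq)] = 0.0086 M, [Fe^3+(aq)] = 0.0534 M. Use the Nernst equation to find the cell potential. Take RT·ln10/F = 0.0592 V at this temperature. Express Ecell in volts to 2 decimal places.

+0.38 V

Fe³⁺/Fe²⁺ is reduced (cathode, E° = +0.78 V) and Cu⁺/Cu is oxidized (anode).
E°cell = +0.78 − (+0.52) = +0.26 V, with n = 1 electron transferred.
For the overall reaction Fe^3+(aq) + Cu(s) → Fe^2+(aq) + Cu^+(aq), Q = ([Fe^2+(aq)]·[Cu^+(aq)]) / [Fe^3+(aq)] = 0.0108, giving log Q = −1.965.
E = E° − (0.0592/n)·log Q = +0.26 − (0.0592/1)(−1.965) = +0.38 V.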